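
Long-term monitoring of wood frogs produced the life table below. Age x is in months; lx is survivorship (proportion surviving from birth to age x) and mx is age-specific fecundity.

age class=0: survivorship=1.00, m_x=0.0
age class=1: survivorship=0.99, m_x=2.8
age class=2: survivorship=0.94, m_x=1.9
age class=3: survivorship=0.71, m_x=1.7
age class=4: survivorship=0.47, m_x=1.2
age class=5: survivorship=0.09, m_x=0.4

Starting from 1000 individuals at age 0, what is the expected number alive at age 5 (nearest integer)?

Expected survivors = N0 · l_5 = 1000 × 0.09 = 90 → 90

90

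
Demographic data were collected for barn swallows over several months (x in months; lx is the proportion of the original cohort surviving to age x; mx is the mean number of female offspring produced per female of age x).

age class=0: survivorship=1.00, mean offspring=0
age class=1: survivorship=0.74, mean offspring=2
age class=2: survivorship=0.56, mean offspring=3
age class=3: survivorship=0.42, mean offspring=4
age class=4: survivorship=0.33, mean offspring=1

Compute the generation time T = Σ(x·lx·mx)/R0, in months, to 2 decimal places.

2.17

lx·mx: 0, 1.48, 1.68, 1.68, 0.33 → R0 = 5.17
x·lx·mx: 0, 1.48, 3.36, 5.04, 1.32 → Σ = 11.2
T = 11.2 / 5.17 = 2.166344… → 2.17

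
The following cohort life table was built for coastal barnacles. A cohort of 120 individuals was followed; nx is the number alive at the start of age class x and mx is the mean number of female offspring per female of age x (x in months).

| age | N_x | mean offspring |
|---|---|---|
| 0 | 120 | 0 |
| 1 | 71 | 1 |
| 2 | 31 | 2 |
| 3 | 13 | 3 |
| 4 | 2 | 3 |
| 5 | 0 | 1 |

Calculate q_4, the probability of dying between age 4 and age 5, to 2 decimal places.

lx = nx/n0 = nx/120: 1, 0.59167…, 0.25833…, 0.10833…, 0.01667…, 0
q_4 = (l_4 − l_5) / l_4 = (0.016667… − 0) / 0.016667…
     = 0.016667… / 0.016667… = 1 → 1.00

1.00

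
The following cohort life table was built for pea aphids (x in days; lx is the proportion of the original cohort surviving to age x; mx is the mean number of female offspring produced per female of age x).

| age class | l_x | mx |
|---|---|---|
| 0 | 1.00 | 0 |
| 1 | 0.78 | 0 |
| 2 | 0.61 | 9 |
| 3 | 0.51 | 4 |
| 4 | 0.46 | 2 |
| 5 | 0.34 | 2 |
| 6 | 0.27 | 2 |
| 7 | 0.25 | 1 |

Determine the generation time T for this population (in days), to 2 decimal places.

lx·mx: 0, 0, 5.49, 2.04, 0.92, 0.68, 0.54, 0.25 → R0 = 9.92
x·lx·mx: 0, 0, 10.98, 6.12, 3.68, 3.4, 3.24, 1.75 → Σ = 29.17
T = 29.17 / 9.92 = 2.940524… → 2.94

2.94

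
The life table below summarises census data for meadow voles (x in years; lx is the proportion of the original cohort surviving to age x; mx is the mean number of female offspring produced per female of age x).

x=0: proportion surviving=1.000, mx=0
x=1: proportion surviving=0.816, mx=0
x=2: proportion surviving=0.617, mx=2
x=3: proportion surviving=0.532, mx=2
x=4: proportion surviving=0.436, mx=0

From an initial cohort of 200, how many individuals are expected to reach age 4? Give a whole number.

87

Expected survivors = N0 · l_4 = 200 × 0.436 = 87.2 → 87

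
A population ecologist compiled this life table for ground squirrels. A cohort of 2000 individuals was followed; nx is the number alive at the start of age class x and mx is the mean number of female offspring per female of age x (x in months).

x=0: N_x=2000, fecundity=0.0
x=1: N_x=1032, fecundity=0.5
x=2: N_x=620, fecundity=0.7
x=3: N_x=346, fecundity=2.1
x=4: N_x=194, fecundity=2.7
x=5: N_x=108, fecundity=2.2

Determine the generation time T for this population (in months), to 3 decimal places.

lx = nx/n0 = nx/2000: 1, 0.516, 0.31, 0.173, 0.097, 0.054
lx·mx: 0, 0.258, 0.217, 0.3633, 0.2619, 0.1188 → R0 = 1.219
x·lx·mx: 0, 0.258, 0.434, 1.0899, 1.0476, 0.594 → Σ = 3.4235
T = 3.4235 / 1.219 = 2.80845… → 2.808

2.808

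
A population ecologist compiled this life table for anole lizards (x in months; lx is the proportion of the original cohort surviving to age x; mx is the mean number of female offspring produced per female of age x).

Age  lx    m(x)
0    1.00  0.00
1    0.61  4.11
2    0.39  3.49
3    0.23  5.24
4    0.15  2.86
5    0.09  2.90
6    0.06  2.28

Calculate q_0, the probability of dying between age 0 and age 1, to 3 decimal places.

0.390

q_0 = (l_0 − l_1) / l_0 = (1 − 0.61) / 1
     = 0.39 / 1 = 0.39 → 0.390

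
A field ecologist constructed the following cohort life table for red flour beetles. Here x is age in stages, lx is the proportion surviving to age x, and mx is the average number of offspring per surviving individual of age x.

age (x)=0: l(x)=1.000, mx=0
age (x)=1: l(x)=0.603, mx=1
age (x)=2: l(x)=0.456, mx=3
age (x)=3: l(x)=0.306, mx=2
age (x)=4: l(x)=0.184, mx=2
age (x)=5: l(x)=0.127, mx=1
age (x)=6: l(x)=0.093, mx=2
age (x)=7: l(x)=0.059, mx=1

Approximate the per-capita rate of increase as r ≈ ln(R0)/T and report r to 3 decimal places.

R0 = Σ lx·mx = 0 + 0.603 + 1.368 + 0.612 + 0.368 + 0.127 + 0.186 + 0.059 = 3.323
Σ x·lx·mx = 8.811; T = 8.811/3.323 = 2.65152…
r ≈ ln(R0)/T = ln(3.323)/2.65152… = 0.4529… → 0.453

0.453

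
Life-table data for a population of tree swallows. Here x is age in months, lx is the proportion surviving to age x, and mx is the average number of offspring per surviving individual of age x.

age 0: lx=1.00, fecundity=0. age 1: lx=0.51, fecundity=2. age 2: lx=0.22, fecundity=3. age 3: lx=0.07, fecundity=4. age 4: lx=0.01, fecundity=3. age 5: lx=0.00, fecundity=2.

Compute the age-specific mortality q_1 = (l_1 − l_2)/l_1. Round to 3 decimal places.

0.569

q_1 = (l_1 − l_2) / l_1 = (0.51 − 0.22) / 0.51
     = 0.29 / 0.51 = 0.568627… → 0.569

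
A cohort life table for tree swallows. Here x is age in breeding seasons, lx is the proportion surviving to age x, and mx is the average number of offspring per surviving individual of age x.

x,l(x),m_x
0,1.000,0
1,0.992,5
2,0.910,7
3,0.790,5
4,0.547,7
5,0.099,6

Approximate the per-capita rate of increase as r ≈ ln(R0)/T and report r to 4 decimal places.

1.2277

R0 = Σ lx·mx = 0 + 4.96 + 6.37 + 3.95 + 3.829 + 0.594 = 19.703
Σ x·lx·mx = 47.836; T = 47.836/19.703 = 2.42785…
r ≈ ln(R0)/T = ln(19.703)/2.42785… = 1.227739… → 1.2277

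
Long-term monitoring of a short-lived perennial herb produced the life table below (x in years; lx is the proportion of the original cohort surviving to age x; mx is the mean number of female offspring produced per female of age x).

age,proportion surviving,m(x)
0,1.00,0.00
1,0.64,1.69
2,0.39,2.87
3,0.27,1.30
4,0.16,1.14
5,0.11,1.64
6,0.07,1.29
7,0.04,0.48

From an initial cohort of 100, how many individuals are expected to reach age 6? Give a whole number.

Expected survivors = N0 · l_6 = 100 × 0.07 = 7 → 7

7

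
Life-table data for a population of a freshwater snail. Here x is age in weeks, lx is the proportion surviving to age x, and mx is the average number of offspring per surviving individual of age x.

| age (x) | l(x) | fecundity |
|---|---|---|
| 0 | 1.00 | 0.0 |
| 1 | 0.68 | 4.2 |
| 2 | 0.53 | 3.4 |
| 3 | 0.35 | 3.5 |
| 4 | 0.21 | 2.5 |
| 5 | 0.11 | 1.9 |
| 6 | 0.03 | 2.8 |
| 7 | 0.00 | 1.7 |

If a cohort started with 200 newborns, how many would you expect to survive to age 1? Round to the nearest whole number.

136

Expected survivors = N0 · l_1 = 200 × 0.68 = 136 → 136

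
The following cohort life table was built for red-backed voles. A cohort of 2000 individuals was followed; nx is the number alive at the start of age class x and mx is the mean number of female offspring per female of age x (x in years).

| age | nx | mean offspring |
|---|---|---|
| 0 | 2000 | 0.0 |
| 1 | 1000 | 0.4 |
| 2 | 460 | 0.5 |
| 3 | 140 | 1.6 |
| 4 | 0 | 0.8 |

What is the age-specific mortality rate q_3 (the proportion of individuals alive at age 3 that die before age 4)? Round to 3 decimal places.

1.000

lx = nx/n0 = nx/2000: 1, 0.5, 0.23, 0.07, 0
q_3 = (l_3 − l_4) / l_3 = (0.07 − 0) / 0.07
     = 0.07 / 0.07 = 1 → 1.000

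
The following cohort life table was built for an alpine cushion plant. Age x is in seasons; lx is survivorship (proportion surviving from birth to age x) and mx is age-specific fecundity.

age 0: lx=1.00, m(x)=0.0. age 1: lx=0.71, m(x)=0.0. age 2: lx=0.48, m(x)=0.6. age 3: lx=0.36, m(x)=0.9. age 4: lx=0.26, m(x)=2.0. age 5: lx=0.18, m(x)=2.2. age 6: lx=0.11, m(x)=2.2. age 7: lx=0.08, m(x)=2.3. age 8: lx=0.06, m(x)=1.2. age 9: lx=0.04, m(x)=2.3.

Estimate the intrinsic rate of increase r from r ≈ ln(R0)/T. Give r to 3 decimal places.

0.163

R0 = Σ lx·mx = 0 + 0 + 0.288 + 0.324 + 0.52 + 0.396 + 0.242 + 0.184 + 0.072 + 0.092 = 2.118
Σ x·lx·mx = 9.752; T = 9.752/2.118 = 4.60434…
r ≈ ln(R0)/T = ln(2.118)/4.60434… = 0.16299… → 0.163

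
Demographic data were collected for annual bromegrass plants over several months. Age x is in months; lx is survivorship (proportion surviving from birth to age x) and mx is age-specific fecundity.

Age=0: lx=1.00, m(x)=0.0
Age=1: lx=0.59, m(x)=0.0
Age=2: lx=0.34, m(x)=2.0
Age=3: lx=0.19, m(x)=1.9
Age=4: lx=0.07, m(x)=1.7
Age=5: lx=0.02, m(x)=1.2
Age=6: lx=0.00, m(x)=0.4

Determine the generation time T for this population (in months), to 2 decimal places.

lx·mx: 0, 0, 0.68, 0.361, 0.119, 0.024, 0 → R0 = 1.184
x·lx·mx: 0, 0, 1.36, 1.083, 0.476, 0.12, 0 → Σ = 3.039
T = 3.039 / 1.184 = 2.566723… → 2.57

2.57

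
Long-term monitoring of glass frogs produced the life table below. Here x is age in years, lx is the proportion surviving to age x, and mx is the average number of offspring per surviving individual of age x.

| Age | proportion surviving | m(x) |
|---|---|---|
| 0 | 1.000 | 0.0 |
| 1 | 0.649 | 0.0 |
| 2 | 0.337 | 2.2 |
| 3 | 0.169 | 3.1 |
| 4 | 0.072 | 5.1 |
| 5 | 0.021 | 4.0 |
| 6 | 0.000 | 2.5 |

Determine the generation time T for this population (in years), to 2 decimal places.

lx·mx: 0, 0, 0.7414, 0.5239, 0.3672, 0.084, 0 → R0 = 1.7165
x·lx·mx: 0, 0, 1.4828, 1.5717, 1.4688, 0.42, 0 → Σ = 4.9433
T = 4.9433 / 1.7165 = 2.879872… → 2.88

2.88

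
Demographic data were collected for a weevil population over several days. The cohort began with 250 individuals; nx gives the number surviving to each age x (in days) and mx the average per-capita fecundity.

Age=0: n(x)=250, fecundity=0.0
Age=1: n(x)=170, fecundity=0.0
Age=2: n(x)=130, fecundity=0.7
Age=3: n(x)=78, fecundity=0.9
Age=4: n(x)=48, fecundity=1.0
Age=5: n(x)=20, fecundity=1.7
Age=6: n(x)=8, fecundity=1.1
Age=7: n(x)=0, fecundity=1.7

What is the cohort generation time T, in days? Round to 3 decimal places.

lx = nx/n0 = nx/250: 1, 0.68, 0.52, 0.312, 0.192, 0.08, 0.032, 0
lx·mx: 0, 0, 0.364, 0.2808, 0.192, 0.136, 0.0352, 0 → R0 = 1.008
x·lx·mx: 0, 0, 0.728, 0.8424, 0.768, 0.68, 0.2112, 0 → Σ = 3.2296
T = 3.2296 / 1.008 = 3.203968… → 3.204

3.204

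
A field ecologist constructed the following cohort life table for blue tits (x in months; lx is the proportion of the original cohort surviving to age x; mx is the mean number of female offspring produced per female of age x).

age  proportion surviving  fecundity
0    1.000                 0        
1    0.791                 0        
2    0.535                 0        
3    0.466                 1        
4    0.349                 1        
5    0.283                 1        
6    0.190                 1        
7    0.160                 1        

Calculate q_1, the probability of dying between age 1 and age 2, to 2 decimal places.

0.32

q_1 = (l_1 − l_2) / l_1 = (0.791 − 0.535) / 0.791
     = 0.256 / 0.791 = 0.323641… → 0.32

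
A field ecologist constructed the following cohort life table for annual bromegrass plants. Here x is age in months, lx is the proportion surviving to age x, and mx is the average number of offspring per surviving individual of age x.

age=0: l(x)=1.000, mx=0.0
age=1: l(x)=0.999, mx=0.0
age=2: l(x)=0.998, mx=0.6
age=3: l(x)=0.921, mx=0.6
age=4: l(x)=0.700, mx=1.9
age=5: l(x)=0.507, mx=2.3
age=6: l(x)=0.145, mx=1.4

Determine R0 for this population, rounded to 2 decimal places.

lx·mx by age: 0, 0, 0.5988, 0.5526, 1.33, 1.1661, 0.203
R0 = Σ lx·mx = 3.8505 → 3.85

3.85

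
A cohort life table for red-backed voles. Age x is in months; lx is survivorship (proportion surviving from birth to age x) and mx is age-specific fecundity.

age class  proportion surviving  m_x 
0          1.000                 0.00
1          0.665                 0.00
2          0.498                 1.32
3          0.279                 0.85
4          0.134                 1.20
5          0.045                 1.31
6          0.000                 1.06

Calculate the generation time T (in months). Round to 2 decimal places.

2.66

lx·mx: 0, 0, 0.65736, 0.23715, 0.1608, 0.05895, 0 → R0 = 1.11426
x·lx·mx: 0, 0, 1.31472, 0.71145, 0.6432, 0.29475, 0 → Σ = 2.96412
T = 2.96412 / 1.11426 = 2.660169… → 2.66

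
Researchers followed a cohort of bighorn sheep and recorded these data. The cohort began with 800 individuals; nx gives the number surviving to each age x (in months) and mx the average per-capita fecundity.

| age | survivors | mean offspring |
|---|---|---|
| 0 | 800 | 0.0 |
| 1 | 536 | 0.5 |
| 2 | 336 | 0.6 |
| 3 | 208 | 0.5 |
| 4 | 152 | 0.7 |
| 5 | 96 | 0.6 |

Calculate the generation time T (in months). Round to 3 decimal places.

2.300

lx = nx/n0 = nx/800: 1, 0.67, 0.42, 0.26, 0.19, 0.12
lx·mx: 0, 0.335, 0.252, 0.13, 0.133, 0.072 → R0 = 0.922
x·lx·mx: 0, 0.335, 0.504, 0.39, 0.532, 0.36 → Σ = 2.121
T = 2.121 / 0.922 = 2.300434… → 2.300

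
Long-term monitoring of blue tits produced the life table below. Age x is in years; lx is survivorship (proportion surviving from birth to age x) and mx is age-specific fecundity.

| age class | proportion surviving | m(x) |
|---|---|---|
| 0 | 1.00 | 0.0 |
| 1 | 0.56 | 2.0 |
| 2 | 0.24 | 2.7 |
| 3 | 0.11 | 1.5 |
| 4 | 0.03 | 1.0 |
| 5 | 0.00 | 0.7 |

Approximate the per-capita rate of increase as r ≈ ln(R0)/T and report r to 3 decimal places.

R0 = Σ lx·mx = 0 + 1.12 + 0.648 + 0.165 + 0.03 + 0 = 1.963
Σ x·lx·mx = 3.031; T = 3.031/1.963 = 1.54407…
r ≈ ln(R0)/T = ln(1.963)/1.54407… = 0.43682… → 0.437

0.437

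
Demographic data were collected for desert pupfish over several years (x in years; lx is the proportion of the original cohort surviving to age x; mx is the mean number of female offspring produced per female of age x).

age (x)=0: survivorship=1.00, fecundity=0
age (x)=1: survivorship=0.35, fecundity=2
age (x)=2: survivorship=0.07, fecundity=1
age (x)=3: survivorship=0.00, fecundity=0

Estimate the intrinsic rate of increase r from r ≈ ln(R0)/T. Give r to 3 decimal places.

R0 = Σ lx·mx = 0 + 0.7 + 0.07 + 0 = 0.77
Σ x·lx·mx = 0.84; T = 0.84/0.77 = 1.09091…
r ≈ ln(R0)/T = ln(0.77)/1.09091… = -0.23958… → -0.240

-0.240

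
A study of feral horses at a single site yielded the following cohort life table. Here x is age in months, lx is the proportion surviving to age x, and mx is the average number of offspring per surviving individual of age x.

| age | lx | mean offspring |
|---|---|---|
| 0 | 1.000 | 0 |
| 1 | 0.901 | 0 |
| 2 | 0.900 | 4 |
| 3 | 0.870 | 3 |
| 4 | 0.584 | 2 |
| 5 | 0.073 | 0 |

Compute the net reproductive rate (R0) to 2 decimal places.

7.38

lx·mx by age: 0, 0, 3.6, 2.61, 1.168, 0
R0 = Σ lx·mx = 7.378 → 7.38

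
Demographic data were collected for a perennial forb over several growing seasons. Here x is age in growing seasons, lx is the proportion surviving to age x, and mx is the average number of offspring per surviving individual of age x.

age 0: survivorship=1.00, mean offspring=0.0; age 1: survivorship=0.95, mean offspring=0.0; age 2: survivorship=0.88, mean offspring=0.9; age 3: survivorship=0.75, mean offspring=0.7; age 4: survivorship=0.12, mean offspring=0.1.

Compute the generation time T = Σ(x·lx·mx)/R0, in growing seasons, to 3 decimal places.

2.413

lx·mx: 0, 0, 0.792, 0.525, 0.012 → R0 = 1.329
x·lx·mx: 0, 0, 1.584, 1.575, 0.048 → Σ = 3.207
T = 3.207 / 1.329 = 2.413093… → 2.413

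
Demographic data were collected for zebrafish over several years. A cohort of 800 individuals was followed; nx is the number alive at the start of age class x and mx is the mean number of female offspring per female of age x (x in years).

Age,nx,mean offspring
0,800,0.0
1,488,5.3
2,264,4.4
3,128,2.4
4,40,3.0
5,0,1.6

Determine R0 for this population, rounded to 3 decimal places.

lx = nx/n0 = nx/800: 1, 0.61, 0.33, 0.16, 0.05, 0
lx·mx by age: 0, 3.233, 1.452, 0.384, 0.15, 0
R0 = Σ lx·mx = 5.219 → 5.219

5.219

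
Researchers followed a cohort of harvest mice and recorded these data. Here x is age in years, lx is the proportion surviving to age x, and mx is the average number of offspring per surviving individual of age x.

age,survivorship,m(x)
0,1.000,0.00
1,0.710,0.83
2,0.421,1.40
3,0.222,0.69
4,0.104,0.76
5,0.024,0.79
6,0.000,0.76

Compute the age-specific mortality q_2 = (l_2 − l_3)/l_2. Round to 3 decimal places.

q_2 = (l_2 − l_3) / l_2 = (0.421 − 0.222) / 0.421
     = 0.199 / 0.421 = 0.472684… → 0.473

0.473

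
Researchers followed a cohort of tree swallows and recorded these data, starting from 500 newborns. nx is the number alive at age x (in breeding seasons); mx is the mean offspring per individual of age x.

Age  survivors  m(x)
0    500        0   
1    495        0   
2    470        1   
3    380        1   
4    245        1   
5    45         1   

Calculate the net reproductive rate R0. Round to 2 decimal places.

2.28

lx = nx/n0 = nx/500: 1, 0.99, 0.94, 0.76, 0.49, 0.09
lx·mx by age: 0, 0, 0.94, 0.76, 0.49, 0.09
R0 = Σ lx·mx = 2.28 → 2.28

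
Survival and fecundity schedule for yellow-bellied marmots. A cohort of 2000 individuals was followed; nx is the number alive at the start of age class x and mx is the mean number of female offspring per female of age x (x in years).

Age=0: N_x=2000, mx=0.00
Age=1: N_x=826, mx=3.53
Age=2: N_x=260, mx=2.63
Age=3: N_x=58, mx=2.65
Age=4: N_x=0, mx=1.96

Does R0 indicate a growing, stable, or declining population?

lx = nx/n0 = nx/2000: 1, 0.413, 0.13, 0.029, 0
R0 = Σ lx·mx = 0 + 1.45789 + 0.3419 + 0.07685 + 0 = 1.87664
R0 > 1, so the population is growing.

growing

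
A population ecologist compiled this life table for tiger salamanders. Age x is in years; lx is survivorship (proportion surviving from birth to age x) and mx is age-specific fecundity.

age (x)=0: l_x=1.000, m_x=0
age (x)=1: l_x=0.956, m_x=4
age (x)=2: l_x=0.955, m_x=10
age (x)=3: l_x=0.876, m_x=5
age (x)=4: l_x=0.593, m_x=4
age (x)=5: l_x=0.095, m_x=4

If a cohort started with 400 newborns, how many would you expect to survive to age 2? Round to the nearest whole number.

Expected survivors = N0 · l_2 = 400 × 0.955 = 382 → 382

382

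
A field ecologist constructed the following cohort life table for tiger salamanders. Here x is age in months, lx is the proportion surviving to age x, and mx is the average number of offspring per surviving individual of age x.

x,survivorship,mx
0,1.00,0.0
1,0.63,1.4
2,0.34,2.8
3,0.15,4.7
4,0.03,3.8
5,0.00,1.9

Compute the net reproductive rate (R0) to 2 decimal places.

2.65

lx·mx by age: 0, 0.882, 0.952, 0.705, 0.114, 0
R0 = Σ lx·mx = 2.653 → 2.65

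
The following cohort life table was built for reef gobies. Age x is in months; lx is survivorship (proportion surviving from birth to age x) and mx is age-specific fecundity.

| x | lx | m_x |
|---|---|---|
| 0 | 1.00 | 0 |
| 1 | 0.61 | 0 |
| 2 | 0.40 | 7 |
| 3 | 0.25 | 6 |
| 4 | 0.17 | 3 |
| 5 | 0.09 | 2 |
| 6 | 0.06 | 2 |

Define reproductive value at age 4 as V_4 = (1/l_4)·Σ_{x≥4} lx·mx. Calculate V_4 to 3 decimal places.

lx·mx for x ≥ 4: 0.51, 0.18, 0.12 → sum = 0.81
V_4 = 0.81 / l_4 = 0.81 / 0.17 = 4.764706… → 4.765

4.765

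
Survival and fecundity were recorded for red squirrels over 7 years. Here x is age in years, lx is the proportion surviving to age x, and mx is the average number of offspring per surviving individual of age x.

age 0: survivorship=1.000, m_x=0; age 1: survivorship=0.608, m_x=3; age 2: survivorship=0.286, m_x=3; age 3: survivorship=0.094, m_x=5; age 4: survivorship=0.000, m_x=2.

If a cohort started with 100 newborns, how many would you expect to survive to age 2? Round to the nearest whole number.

29

Expected survivors = N0 · l_2 = 100 × 0.286 = 28.6 → 29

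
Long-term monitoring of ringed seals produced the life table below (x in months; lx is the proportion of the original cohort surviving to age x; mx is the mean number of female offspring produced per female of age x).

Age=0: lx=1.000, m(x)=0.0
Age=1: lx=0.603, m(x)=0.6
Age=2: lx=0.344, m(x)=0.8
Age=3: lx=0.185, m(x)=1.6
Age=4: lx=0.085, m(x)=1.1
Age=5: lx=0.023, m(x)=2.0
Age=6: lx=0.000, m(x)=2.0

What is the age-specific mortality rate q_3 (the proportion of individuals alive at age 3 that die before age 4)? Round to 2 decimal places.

0.54

q_3 = (l_3 − l_4) / l_3 = (0.185 − 0.085) / 0.185
     = 0.1 / 0.185 = 0.540541… → 0.54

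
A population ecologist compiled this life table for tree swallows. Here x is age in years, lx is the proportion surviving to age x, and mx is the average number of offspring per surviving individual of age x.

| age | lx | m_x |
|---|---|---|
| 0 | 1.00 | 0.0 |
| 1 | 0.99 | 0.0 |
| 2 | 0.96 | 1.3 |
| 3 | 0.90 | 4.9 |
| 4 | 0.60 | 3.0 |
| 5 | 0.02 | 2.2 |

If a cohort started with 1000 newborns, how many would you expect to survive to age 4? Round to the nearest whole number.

600

Expected survivors = N0 · l_4 = 1000 × 0.60 = 600 → 600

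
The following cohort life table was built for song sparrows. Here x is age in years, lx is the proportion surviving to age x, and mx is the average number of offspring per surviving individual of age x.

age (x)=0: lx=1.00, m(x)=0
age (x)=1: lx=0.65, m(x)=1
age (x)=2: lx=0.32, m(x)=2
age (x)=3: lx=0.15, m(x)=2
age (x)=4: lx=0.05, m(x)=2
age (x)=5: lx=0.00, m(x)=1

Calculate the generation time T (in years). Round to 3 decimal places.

1.911

lx·mx: 0, 0.65, 0.64, 0.3, 0.1, 0 → R0 = 1.69
x·lx·mx: 0, 0.65, 1.28, 0.9, 0.4, 0 → Σ = 3.23
T = 3.23 / 1.69 = 1.911243… → 1.911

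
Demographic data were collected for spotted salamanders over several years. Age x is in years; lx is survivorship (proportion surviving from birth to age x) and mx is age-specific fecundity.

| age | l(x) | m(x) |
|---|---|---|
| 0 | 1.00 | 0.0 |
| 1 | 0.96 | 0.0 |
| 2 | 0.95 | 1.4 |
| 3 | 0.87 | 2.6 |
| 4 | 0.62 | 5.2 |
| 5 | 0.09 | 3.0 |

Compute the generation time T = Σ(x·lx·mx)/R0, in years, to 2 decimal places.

3.34

lx·mx: 0, 0, 1.33, 2.262, 3.224, 0.27 → R0 = 7.086
x·lx·mx: 0, 0, 2.66, 6.786, 12.896, 1.35 → Σ = 23.692
T = 23.692 / 7.086 = 3.343494… → 3.34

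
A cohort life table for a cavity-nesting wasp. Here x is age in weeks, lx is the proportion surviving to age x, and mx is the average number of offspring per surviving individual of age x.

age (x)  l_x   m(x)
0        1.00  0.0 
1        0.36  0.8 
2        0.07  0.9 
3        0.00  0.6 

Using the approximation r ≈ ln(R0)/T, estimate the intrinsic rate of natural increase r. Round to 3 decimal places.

-0.888

R0 = Σ lx·mx = 0 + 0.288 + 0.063 + 0 = 0.351
Σ x·lx·mx = 0.414; T = 0.414/0.351 = 1.17949…
r ≈ ln(R0)/T = ln(0.351)/1.17949… = -0.88765… → -0.888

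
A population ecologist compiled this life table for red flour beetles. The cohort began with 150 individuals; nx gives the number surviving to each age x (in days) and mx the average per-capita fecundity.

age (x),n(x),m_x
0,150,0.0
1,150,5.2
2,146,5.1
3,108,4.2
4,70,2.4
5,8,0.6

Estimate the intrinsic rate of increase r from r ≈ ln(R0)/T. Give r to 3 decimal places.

lx = nx/n0 = nx/150: 1, 1, 0.97333…, 0.72, 0.46667…, 0.05333…
R0 = Σ lx·mx = 0 + 5.2 + 4.964… + 3.024 + 1.12… + 0.032… = 14.34…
Σ x·lx·mx = 28.84…; T = 28.84…/14.34… = 2.01116…
r ≈ ln(R0)/T = ln(14.34…)/2.01116… = 1.32414… → 1.324

1.324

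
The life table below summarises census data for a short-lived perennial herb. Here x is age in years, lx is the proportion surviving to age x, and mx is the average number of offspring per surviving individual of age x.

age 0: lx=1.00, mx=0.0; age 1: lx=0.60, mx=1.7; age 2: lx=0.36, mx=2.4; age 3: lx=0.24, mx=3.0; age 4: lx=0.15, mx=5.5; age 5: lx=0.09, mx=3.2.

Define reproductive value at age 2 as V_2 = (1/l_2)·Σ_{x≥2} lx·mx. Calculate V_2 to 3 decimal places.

lx·mx for x ≥ 2: 0.864, 0.72, 0.825, 0.288 → sum = 2.697
V_2 = 2.697 / l_2 = 2.697 / 0.36 = 7.491667… → 7.492

7.492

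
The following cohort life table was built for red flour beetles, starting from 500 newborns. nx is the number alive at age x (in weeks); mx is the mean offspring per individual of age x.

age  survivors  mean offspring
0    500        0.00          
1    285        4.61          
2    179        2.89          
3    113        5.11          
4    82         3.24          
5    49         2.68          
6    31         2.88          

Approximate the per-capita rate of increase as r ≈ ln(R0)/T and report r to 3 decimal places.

lx = nx/n0 = nx/500: 1, 0.57, 0.358, 0.226, 0.164, 0.098, 0.062
R0 = Σ lx·mx = 0 + 2.6277 + 1.03462 + 1.15486 + 0.53136 + 0.26264 + 0.17856 = 5.78974
Σ x·lx·mx = 12.67152; T = 12.67152/5.78974 = 2.18862…
r ≈ ln(R0)/T = ln(5.78974)/2.18862… = 0.80237… → 0.802

0.802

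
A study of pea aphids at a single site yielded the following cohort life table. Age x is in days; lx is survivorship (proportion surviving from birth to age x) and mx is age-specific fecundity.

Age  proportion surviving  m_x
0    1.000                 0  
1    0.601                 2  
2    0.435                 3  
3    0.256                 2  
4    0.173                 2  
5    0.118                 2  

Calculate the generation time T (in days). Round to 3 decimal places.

lx·mx: 0, 1.202, 1.305, 0.512, 0.346, 0.236 → R0 = 3.601
x·lx·mx: 0, 1.202, 2.61, 1.536, 1.384, 1.18 → Σ = 7.912
T = 7.912 / 3.601 = 2.197167… → 2.197

2.197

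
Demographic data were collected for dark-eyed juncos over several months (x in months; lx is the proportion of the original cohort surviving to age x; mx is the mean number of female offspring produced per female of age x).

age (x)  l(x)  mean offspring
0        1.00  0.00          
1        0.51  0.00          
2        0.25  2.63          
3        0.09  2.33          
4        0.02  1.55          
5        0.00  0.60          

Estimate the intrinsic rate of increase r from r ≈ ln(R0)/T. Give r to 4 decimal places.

-0.0466

R0 = Σ lx·mx = 0 + 0 + 0.6575 + 0.2097 + 0.031 + 0 = 0.8982
Σ x·lx·mx = 2.0681; T = 2.0681/0.8982 = 2.30249…
r ≈ ln(R0)/T = ln(0.8982)/2.30249… = -0.046629… → -0.0466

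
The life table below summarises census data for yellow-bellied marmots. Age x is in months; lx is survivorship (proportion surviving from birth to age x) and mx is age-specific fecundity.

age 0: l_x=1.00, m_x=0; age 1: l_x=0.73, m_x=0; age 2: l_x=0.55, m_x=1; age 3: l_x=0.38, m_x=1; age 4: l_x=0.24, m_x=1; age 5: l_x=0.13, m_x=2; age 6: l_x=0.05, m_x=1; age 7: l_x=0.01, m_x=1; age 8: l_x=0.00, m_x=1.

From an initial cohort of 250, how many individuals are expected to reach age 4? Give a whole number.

60

Expected survivors = N0 · l_4 = 250 × 0.24 = 60 → 60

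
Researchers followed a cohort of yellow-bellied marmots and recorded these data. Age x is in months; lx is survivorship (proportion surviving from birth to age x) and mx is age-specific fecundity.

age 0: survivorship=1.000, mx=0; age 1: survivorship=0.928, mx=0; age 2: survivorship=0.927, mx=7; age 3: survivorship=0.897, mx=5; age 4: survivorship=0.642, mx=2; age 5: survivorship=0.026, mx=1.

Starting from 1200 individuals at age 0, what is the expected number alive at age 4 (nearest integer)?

Expected survivors = N0 · l_4 = 1200 × 0.642 = 770.4 → 770

770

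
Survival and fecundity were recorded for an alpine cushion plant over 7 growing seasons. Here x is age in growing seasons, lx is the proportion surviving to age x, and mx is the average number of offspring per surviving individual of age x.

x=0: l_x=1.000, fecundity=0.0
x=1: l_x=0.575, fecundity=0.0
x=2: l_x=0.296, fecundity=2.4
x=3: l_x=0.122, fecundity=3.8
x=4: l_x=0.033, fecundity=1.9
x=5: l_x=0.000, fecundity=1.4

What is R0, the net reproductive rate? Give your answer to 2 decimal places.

1.24

lx·mx by age: 0, 0, 0.7104, 0.4636, 0.0627, 0
R0 = Σ lx·mx = 1.2367 → 1.24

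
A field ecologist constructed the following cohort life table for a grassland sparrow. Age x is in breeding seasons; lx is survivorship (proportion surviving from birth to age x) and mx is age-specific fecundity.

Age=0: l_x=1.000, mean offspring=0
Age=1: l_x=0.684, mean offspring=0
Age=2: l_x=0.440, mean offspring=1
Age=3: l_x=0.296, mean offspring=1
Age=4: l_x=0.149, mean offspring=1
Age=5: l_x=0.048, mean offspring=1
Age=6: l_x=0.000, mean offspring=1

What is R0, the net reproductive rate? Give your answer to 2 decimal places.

lx·mx by age: 0, 0, 0.44, 0.296, 0.149, 0.048, 0
R0 = Σ lx·mx = 0.933 → 0.93

0.93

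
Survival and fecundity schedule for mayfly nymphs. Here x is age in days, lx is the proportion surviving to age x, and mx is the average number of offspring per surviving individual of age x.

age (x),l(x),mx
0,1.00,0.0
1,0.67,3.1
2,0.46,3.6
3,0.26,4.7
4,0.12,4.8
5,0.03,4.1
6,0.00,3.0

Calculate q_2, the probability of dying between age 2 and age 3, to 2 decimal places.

q_2 = (l_2 − l_3) / l_2 = (0.46 − 0.26) / 0.46
     = 0.2 / 0.46 = 0.434783… → 0.43

0.43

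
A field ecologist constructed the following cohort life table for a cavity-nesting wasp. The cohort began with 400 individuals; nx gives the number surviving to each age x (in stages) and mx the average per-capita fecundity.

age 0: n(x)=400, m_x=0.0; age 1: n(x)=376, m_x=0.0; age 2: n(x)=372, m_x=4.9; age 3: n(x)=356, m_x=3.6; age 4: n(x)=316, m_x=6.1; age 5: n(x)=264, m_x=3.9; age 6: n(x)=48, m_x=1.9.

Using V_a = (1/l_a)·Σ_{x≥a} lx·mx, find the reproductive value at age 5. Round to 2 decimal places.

lx = nx/n0 = nx/400: 1, 0.94, 0.93, 0.89, 0.79, 0.66, 0.12
lx·mx for x ≥ 5: 2.574, 0.228 → sum = 2.802
V_5 = 2.802 / l_5 = 2.802 / 0.66 = 4.245455… → 4.25

4.25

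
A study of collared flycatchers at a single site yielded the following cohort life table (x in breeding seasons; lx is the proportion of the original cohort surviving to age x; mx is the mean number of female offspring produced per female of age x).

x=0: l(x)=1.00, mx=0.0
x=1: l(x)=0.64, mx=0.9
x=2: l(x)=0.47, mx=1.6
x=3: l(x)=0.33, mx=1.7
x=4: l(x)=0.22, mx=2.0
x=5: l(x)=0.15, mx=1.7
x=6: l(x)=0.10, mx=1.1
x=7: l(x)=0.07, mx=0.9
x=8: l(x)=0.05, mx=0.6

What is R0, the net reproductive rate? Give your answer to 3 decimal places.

lx·mx by age: 0, 0.576, 0.752, 0.561, 0.44, 0.255, 0.11, 0.063, 0.03
R0 = Σ lx·mx = 2.787 → 2.787

2.787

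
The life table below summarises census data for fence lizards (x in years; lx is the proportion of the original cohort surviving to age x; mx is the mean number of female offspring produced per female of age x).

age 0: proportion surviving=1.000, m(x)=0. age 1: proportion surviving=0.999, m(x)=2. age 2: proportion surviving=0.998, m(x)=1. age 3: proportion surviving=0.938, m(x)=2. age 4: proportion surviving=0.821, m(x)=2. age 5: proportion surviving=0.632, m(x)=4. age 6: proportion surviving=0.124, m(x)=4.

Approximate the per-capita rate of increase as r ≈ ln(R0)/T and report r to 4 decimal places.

R0 = Σ lx·mx = 0 + 1.998 + 0.998 + 1.876 + 1.642 + 2.528 + 0.496 = 9.538
Σ x·lx·mx = 31.806; T = 31.806/9.538 = 3.33466…
r ≈ ln(R0)/T = ln(9.538)/3.33466… = 0.676316… → 0.6763

0.6763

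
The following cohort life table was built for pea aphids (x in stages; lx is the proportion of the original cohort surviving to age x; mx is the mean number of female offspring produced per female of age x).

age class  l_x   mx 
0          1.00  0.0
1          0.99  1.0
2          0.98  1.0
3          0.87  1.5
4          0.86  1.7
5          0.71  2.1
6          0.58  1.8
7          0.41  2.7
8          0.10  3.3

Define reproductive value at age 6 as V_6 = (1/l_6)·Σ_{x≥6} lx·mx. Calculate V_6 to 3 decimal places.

lx·mx for x ≥ 6: 1.044, 1.107, 0.33 → sum = 2.481
V_6 = 2.481 / l_6 = 2.481 / 0.58 = 4.277586… → 4.278

4.278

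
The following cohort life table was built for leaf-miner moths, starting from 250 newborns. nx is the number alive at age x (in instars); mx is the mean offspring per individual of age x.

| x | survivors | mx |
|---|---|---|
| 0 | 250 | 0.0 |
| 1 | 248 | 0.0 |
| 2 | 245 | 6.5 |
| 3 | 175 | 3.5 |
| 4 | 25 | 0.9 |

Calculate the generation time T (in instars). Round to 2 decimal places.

2.30

lx = nx/n0 = nx/250: 1, 0.992, 0.98, 0.7, 0.1
lx·mx: 0, 0, 6.37, 2.45, 0.09 → R0 = 8.91
x·lx·mx: 0, 0, 12.74, 7.35, 0.36 → Σ = 20.45
T = 20.45 / 8.91 = 2.295174… → 2.30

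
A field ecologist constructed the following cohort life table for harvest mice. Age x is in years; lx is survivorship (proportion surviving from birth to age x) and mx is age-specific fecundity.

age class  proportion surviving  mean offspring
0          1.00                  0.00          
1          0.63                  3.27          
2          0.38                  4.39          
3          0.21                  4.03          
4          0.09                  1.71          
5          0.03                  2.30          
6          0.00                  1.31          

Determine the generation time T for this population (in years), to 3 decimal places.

1.854

lx·mx: 0, 2.0601, 1.6682, 0.8463, 0.1539, 0.069, 0 → R0 = 4.7975
x·lx·mx: 0, 2.0601, 3.3364, 2.5389, 0.6156, 0.345, 0 → Σ = 8.896
T = 8.896 / 4.7975 = 1.854299… → 1.854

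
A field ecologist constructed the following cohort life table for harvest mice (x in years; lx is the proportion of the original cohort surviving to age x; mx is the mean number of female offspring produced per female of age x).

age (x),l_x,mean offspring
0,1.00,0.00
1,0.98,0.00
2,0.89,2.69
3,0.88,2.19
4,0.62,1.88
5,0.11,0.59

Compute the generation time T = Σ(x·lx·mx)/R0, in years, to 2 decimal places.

lx·mx: 0, 0, 2.3941, 1.9272, 1.1656, 0.0649 → R0 = 5.5518
x·lx·mx: 0, 0, 4.7882, 5.7816, 4.6624, 0.3245 → Σ = 15.5567
T = 15.5567 / 5.5518 = 2.8021… → 2.80

2.80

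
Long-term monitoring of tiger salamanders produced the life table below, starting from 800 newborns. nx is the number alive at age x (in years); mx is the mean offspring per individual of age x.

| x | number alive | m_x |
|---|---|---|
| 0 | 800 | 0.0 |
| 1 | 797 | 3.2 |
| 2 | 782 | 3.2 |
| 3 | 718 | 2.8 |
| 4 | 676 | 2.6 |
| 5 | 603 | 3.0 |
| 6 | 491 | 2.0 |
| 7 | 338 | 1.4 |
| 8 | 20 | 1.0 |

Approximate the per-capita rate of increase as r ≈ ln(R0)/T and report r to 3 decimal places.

0.843

lx = nx/n0 = nx/800: 1, 0.99625, 0.9775, 0.8975, 0.845, 0.75375, 0.61375, 0.4225, 0.025
R0 = Σ lx·mx = 0 + 3.188… + 3.128 + 2.513 + 2.197 + 2.26125… + 1.2275… + 0.5915 + 0.025 = 15.13125
Σ x·lx·mx = 48.78275; T = 48.78275/15.13125 = 3.22397…
r ≈ ln(R0)/T = ln(15.13125)/3.22397… = 0.84268… → 0.843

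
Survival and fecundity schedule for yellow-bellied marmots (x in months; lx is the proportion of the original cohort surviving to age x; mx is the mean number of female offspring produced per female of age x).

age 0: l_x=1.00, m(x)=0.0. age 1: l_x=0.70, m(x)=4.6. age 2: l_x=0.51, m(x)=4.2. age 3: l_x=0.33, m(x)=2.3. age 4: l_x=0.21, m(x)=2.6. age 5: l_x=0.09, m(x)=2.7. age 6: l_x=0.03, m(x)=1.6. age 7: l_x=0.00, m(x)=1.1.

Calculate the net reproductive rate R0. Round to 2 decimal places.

lx·mx by age: 0, 3.22, 2.142, 0.759, 0.546, 0.243, 0.048, 0
R0 = Σ lx·mx = 6.958 → 6.96

6.96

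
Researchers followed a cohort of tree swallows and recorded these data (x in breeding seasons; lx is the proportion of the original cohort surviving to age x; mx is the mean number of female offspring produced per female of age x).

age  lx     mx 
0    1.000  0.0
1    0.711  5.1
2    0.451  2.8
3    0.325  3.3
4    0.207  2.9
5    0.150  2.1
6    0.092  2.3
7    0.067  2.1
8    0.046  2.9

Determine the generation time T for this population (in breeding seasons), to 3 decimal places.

2.264

lx·mx: 0, 3.6261, 1.2628, 1.0725, 0.6003, 0.315, 0.2116, 0.1407, 0.1334 → R0 = 7.3624
x·lx·mx: 0, 3.6261, 2.5256, 3.2175, 2.4012, 1.575, 1.2696, 0.9849, 1.0672 → Σ = 16.6671
T = 16.6671 / 7.3624 = 2.263813… → 2.264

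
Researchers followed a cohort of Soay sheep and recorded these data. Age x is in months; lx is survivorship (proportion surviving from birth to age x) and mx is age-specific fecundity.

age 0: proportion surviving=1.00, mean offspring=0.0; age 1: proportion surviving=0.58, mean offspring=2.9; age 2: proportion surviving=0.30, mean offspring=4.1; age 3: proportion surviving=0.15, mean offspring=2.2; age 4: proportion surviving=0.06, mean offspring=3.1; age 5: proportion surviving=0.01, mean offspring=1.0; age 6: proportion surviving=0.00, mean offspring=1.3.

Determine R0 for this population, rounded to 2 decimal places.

lx·mx by age: 0, 1.682, 1.23, 0.33, 0.186, 0.01, 0
R0 = Σ lx·mx = 3.438 → 3.44

3.44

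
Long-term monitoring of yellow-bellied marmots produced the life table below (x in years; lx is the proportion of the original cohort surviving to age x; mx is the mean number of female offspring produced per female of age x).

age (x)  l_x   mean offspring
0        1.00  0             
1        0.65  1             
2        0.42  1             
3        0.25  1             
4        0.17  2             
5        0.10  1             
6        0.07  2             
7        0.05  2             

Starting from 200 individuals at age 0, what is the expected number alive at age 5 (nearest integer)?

Expected survivors = N0 · l_5 = 200 × 0.10 = 20 → 20

20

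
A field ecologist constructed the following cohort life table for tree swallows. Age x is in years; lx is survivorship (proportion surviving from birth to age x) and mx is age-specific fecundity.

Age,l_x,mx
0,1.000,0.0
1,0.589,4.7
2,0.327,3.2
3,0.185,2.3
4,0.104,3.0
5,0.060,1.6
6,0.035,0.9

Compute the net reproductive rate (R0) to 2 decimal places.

4.68

lx·mx by age: 0, 2.7683, 1.0464, 0.4255, 0.312, 0.096, 0.0315
R0 = Σ lx·mx = 4.6797 → 4.68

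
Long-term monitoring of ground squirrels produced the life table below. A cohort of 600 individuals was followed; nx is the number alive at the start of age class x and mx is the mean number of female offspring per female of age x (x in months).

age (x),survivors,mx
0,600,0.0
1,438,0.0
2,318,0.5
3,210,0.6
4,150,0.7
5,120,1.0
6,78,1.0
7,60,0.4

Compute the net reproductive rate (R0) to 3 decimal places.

1.020

lx = nx/n0 = nx/600: 1, 0.73, 0.53, 0.35, 0.25, 0.2, 0.13, 0.1
lx·mx by age: 0, 0, 0.265, 0.21, 0.175, 0.2, 0.13, 0.04
R0 = Σ lx·mx = 1.02 → 1.020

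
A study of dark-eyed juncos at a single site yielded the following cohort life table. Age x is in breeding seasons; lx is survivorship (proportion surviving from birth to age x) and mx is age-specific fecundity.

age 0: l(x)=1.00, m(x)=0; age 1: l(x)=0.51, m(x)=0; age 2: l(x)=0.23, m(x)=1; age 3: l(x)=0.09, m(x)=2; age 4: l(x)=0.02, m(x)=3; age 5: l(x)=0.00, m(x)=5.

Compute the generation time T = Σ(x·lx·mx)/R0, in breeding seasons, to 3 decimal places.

lx·mx: 0, 0, 0.23, 0.18, 0.06, 0 → R0 = 0.47
x·lx·mx: 0, 0, 0.46, 0.54, 0.24, 0 → Σ = 1.24
T = 1.24 / 0.47 = 2.638298… → 2.638

2.638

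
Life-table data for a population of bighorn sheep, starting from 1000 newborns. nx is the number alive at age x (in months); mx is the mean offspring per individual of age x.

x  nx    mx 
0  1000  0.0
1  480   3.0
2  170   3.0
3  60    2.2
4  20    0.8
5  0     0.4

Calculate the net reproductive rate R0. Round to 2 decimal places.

lx = nx/n0 = nx/1000: 1, 0.48, 0.17, 0.06, 0.02, 0
lx·mx by age: 0, 1.44, 0.51, 0.132, 0.016, 0
R0 = Σ lx·mx = 2.098 → 2.10

2.10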